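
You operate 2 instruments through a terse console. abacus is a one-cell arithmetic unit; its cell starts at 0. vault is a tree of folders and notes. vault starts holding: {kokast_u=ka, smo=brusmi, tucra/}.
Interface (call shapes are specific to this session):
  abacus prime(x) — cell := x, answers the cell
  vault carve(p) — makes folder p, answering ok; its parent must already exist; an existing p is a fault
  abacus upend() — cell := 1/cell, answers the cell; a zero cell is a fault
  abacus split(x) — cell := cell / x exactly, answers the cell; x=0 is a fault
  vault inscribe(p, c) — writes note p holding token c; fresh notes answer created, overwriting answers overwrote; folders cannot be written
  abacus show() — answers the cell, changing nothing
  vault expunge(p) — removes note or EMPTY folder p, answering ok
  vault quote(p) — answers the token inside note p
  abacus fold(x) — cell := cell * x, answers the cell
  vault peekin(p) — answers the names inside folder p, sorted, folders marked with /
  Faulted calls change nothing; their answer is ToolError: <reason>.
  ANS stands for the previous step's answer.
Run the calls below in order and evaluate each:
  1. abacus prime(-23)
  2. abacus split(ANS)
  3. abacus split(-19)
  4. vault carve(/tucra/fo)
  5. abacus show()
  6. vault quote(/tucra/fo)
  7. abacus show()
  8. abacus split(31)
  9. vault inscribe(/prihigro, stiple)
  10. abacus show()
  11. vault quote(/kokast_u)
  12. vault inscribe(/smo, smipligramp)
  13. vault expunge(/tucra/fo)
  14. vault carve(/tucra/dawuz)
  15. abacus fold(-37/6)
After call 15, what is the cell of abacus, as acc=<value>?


Do: abacus prime[x='-23']
See: -23
Do: abacus split[x='ANS']
See: 1
Do: abacus split[x='-19']
See: -1/19
Do: vault carve[p='/tucra/fo']
See: ok
Do: abacus show[]
See: -1/19
Do: vault quote[p='/tucra/fo']
See: ToolError: is a directory
Do: abacus show[]
See: -1/19
Do: abacus split[x='31']
See: -1/589
Do: vault inscribe[p='/prihigro'; c='stiple']
See: created
Do: abacus show[]
See: -1/589
Do: vault quote[p='/kokast_u']
See: ka
Do: vault inscribe[p='/smo'; c='smipligramp']
See: overwrote
Do: vault expunge[p='/tucra/fo']
See: ok
Do: vault carve[p='/tucra/dawuz']
See: ok
Do: abacus fold[x='-37/6']
See: 37/3534

Answer: acc=37/3534


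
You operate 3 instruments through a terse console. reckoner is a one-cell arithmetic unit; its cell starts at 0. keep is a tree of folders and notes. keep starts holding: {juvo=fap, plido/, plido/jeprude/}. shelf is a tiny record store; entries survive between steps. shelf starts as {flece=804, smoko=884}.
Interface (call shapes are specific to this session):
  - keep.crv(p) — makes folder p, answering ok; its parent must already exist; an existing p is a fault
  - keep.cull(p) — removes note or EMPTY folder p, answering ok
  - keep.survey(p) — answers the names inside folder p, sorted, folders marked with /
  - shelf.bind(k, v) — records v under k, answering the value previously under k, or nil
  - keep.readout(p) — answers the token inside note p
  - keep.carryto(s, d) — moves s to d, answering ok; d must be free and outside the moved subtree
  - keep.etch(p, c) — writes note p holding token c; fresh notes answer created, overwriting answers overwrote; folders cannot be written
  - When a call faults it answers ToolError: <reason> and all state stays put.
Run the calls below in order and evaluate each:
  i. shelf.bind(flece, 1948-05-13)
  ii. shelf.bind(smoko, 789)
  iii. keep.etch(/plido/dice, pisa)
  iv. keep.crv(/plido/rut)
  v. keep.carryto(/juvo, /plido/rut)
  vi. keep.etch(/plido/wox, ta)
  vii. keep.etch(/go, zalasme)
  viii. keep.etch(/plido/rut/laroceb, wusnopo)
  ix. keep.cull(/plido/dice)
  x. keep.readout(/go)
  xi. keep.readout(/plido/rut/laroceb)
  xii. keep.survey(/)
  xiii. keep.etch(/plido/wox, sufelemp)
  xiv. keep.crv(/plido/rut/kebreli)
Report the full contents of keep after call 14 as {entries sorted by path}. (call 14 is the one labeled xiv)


% shelf.bind(k: flece, v: 1948-05-13) : 804
% shelf.bind(k: smoko, v: 789) : 884
% keep.etch(p: /plido/dice, c: pisa) : created
% keep.crv(p: /plido/rut) : ok
% keep.carryto(s: /juvo, d: /plido/rut) : ToolError: exists
% keep.etch(p: /plido/wox, c: ta) : created
% keep.etch(p: /go, c: zalasme) : created
% keep.etch(p: /plido/rut/laroceb, c: wusnopo) : created
% keep.cull(p: /plido/dice) : ok
% keep.readout(p: /go) : zalasme
% keep.readout(p: /plido/rut/laroceb) : wusnopo
% keep.survey(p: /) : [go, juvo, plido/]
% keep.etch(p: /plido/wox, c: sufelemp) : overwrote
% keep.crv(p: /plido/rut/kebreli) : ok

Answer: {go=zalasme, juvo=fap, plido/, plido/jeprude/, plido/rut/, plido/rut/kebreli/, plido/rut/laroceb=wusnopo, plido/wox=sufelemp}


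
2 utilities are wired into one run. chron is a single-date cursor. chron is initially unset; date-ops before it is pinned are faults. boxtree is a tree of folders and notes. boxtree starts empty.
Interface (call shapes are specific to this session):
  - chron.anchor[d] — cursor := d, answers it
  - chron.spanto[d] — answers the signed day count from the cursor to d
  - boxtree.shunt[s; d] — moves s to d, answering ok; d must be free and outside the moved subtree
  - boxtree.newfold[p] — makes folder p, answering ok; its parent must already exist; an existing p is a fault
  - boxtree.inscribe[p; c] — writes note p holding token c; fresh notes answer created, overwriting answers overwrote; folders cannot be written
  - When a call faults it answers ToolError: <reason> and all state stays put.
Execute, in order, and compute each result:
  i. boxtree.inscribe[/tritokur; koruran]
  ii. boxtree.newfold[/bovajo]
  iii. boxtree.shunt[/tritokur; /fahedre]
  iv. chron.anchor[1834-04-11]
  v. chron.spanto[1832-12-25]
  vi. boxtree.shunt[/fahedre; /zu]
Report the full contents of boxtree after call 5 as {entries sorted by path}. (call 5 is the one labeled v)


Answer: {bovajo/, fahedre=koruran}

Derivation:
Invoking inscribe passing p='/tritokur', c='koruran', giving created.
I try newfold passing p='/bovajo', and observe ok.
I call shunt passing s='/tritokur', d='/fahedre', and get ok.
Using anchor passing d='1834-04-11', — result: 1834-04-11.
I run spanto passing d='1832-12-25', and see -472.
I invoke shunt passing s='/fahedre', d='/zu', → ok.


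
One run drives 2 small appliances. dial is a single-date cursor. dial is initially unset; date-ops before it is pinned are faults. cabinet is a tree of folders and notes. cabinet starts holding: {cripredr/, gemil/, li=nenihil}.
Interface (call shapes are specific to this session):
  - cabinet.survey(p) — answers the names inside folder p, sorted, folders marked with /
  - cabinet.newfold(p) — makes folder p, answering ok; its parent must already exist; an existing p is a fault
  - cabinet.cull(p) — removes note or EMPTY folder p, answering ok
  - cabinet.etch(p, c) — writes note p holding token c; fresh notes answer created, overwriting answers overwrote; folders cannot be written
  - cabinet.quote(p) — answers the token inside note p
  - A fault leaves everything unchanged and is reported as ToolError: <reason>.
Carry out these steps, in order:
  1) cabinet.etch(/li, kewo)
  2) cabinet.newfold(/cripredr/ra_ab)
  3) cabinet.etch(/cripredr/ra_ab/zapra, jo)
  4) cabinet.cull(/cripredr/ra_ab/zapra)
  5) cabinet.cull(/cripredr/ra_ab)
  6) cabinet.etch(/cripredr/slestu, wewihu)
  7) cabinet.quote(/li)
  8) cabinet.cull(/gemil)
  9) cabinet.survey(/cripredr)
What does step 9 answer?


% etch p=/li c=kewo
  overwrote
% newfold p=/cripredr/ra_ab
  ok
% etch p=/cripredr/ra_ab/zapra c=jo
  created
% cull p=/cripredr/ra_ab/zapra
  ok
% cull p=/cripredr/ra_ab
  ok
% etch p=/cripredr/slestu c=wewihu
  created
% quote p=/li
  kewo
% cull p=/gemil
  ok
% survey p=/cripredr
  [slestu]

Answer: [slestu]


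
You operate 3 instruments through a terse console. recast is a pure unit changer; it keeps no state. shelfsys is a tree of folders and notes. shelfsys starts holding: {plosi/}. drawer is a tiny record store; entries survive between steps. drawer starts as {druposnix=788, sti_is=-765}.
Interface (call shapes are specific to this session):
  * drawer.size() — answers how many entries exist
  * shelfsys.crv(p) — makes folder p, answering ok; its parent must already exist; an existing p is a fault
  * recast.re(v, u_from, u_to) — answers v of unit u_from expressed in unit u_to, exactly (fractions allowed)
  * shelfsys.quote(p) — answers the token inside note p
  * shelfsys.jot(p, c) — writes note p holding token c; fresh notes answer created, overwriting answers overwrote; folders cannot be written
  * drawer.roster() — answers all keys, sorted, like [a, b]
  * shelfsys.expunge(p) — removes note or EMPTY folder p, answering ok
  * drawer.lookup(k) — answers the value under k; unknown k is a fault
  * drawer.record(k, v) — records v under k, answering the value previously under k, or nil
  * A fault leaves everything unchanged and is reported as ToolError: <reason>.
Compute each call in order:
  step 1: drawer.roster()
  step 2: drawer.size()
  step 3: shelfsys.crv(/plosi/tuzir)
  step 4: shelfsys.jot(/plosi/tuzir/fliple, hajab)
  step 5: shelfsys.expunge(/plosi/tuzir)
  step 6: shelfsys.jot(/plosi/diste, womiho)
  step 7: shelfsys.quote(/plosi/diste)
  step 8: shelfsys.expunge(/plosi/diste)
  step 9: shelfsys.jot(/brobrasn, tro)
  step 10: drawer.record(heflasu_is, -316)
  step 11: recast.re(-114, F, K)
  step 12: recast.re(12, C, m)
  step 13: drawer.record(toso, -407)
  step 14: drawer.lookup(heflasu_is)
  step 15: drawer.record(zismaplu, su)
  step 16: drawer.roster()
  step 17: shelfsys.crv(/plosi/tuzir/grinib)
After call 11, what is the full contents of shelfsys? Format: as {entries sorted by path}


==> drawer.roster()
<== [druposnix, sti_is]
==> drawer.size()
<== 2
==> shelfsys.crv(p=/plosi/tuzir)
<== ok
==> shelfsys.jot(p=/plosi/tuzir/fliple, c=hajab)
<== created
==> shelfsys.expunge(p=/plosi/tuzir)
<== ToolError: not empty
==> shelfsys.jot(p=/plosi/diste, c=womiho)
<== created
==> shelfsys.quote(p=/plosi/diste)
<== womiho
==> shelfsys.expunge(p=/plosi/diste)
<== ok
==> shelfsys.jot(p=/brobrasn, c=tro)
<== created
==> drawer.record(k=heflasu_is, v=-316)
<== nil
==> recast.re(v=-114, u_from=F, u_to=K)
<== 34567/180
==> recast.re(v=12, u_from=C, u_to=m)
<== ToolError: incompatible units
==> drawer.record(k=toso, v=-407)
<== nil
==> drawer.lookup(k=heflasu_is)
<== -316
==> drawer.record(k=zismaplu, v=su)
<== nil
==> drawer.roster()
<== [druposnix, heflasu_is, sti_is, toso, zismaplu]
==> shelfsys.crv(p=/plosi/tuzir/grinib)
<== ok

Answer: {brobrasn=tro, plosi/, plosi/tuzir/, plosi/tuzir/fliple=hajab}


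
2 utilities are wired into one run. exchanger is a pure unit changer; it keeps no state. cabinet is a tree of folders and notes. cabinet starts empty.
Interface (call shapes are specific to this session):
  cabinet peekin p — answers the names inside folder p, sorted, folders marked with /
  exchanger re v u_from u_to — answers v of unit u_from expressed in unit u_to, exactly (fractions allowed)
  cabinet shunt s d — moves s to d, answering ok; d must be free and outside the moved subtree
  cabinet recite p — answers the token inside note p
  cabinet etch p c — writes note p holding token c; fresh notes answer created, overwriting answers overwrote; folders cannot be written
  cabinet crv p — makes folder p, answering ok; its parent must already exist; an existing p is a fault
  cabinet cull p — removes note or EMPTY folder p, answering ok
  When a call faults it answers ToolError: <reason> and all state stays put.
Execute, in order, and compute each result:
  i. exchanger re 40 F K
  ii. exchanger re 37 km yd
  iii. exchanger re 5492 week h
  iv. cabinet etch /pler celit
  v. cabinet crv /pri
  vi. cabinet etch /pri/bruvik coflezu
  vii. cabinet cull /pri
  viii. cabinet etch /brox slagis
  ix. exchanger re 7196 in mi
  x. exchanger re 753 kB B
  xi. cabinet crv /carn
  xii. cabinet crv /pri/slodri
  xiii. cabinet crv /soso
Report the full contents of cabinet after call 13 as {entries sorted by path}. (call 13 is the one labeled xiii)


>> exchanger re(v→40, u_from→F, u_to→K)
<< 49967/180
>> exchanger re(v→37, u_from→km, u_to→yd)
<< 46250000/1143
>> exchanger re(v→5492, u_from→week, u_to→h)
<< 922656
>> cabinet etch(p→/pler, c→celit)
<< created
>> cabinet crv(p→/pri)
<< ok
>> cabinet etch(p→/pri/bruvik, c→coflezu)
<< created
>> cabinet cull(p→/pri)
<< ToolError: not empty
>> cabinet etch(p→/brox, c→slagis)
<< created
>> exchanger re(v→7196, u_from→in, u_to→mi)
<< 1799/15840
>> exchanger re(v→753, u_from→kB, u_to→B)
<< 753000
>> cabinet crv(p→/carn)
<< ok
>> cabinet crv(p→/pri/slodri)
<< ok
>> cabinet crv(p→/soso)
<< ok

Answer: {brox=slagis, carn/, pler=celit, pri/, pri/bruvik=coflezu, pri/slodri/, soso/}


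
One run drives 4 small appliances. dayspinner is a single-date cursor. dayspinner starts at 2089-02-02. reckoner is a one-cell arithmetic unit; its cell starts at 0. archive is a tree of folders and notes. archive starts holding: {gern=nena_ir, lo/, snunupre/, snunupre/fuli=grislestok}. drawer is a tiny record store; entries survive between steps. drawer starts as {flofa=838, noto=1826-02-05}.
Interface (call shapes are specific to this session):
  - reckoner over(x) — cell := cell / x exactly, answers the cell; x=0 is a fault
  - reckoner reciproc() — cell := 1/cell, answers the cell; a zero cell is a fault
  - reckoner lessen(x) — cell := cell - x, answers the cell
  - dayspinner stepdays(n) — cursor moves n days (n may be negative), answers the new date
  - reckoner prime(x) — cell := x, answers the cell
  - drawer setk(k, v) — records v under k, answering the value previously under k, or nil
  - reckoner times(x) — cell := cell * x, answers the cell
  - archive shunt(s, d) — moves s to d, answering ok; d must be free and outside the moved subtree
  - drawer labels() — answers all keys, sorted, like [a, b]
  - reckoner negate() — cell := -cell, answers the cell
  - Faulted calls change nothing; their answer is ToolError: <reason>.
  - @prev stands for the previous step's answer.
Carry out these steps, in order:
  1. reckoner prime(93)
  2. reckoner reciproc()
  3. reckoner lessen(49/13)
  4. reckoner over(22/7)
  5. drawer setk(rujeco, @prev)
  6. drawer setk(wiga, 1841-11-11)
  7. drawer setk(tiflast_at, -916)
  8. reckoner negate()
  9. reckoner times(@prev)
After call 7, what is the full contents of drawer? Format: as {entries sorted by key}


Do: reckoner prime[x=93]
See: 93
Do: reckoner reciproc[]
See: 1/93
Do: reckoner lessen[x=49/13]
See: -4544/1209
Do: reckoner over[x=22/7]
See: -15904/13299
Do: drawer setk[k=rujeco; v=@prev]
See: nil
Do: drawer setk[k=wiga; v=1841-11-11]
See: nil
Do: drawer setk[k=tiflast_at; v=-916]
See: nil
Do: reckoner negate[]
See: 15904/13299
Do: reckoner times[x=@prev]
See: 252937216/176863401

Answer: {flofa=838, noto=1826-02-05, rujeco=-15904/13299, tiflast_at=-916, wiga=1841-11-11}


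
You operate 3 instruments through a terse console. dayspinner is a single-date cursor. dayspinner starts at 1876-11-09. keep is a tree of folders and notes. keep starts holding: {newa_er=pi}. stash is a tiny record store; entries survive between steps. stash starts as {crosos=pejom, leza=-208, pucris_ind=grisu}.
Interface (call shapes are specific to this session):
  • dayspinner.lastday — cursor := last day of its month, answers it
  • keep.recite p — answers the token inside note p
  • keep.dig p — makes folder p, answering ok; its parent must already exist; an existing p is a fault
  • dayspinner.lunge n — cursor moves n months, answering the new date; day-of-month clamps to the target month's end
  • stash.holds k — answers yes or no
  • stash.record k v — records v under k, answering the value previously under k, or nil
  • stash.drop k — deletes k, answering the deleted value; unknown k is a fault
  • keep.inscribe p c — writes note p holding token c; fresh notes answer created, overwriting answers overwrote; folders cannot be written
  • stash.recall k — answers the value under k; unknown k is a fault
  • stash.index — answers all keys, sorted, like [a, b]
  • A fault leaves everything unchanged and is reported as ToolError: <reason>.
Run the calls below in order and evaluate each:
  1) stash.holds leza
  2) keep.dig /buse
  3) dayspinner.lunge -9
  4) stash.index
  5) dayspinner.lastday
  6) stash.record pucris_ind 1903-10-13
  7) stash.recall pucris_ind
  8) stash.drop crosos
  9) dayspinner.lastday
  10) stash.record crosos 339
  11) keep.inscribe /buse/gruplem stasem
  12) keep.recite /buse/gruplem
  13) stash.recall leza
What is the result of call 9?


Answer: 1876-02-29

Derivation:
-- 1. holds(leza) ~> yes
-- 2. dig(/buse) ~> ok
-- 3. lunge(-9) ~> 1876-02-09
-- 4. index() ~> [crosos, leza, pucris_ind]
-- 5. lastday() ~> 1876-02-29
-- 6. record(pucris_ind, 1903-10-13) ~> grisu
-- 7. recall(pucris_ind) ~> 1903-10-13
-- 8. drop(crosos) ~> pejom
-- 9. lastday() ~> 1876-02-29
-- 10. record(crosos, 339) ~> nil
-- 11. inscribe(/buse/gruplem, stasem) ~> created
-- 12. recite(/buse/gruplem) ~> stasem
-- 13. recall(leza) ~> -208


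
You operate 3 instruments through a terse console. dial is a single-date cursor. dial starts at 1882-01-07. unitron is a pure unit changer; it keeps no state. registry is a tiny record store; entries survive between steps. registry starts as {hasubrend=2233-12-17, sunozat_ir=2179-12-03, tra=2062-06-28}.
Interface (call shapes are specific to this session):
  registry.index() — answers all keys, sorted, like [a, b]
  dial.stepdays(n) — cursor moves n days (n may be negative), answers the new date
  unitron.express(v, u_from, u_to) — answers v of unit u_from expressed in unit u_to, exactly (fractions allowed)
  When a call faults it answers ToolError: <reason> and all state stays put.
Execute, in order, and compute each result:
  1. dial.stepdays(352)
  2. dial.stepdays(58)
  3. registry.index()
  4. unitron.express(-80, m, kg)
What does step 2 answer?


>> stepdays(n→352)
<< 1882-12-25
>> stepdays(n→58)
<< 1883-02-21
>> index()
<< [hasubrend, sunozat_ir, tra]
>> express(v→-80, u_from→m, u_to→kg)
<< ToolError: incompatible units

Answer: 1883-02-21


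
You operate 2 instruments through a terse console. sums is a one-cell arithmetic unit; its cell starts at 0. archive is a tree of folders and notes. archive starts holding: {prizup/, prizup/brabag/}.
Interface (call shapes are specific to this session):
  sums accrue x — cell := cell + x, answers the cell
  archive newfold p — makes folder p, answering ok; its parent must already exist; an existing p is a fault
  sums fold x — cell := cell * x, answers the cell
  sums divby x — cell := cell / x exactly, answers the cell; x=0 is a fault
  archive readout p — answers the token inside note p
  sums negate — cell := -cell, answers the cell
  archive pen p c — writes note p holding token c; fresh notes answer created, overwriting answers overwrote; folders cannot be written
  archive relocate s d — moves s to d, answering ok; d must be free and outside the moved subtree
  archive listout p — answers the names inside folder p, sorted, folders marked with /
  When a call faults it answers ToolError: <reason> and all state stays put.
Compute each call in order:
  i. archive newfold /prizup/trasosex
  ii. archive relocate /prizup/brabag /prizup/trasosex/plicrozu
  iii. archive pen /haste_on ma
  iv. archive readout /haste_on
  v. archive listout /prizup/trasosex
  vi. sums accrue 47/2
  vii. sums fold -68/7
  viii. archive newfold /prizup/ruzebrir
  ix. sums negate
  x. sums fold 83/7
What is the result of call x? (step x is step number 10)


Answer: 132634/49

Derivation:
→ archive newfold(p→/prizup/trasosex)
← ok
→ archive relocate(s→/prizup/brabag, d→/prizup/trasosex/plicrozu)
← ok
→ archive pen(p→/haste_on, c→ma)
← created
→ archive readout(p→/haste_on)
← ma
→ archive listout(p→/prizup/trasosex)
← [plicrozu/]
→ sums accrue(x→47/2)
← 47/2
→ sums fold(x→-68/7)
← -1598/7
→ archive newfold(p→/prizup/ruzebrir)
← ok
→ sums negate()
← 1598/7
→ sums fold(x→83/7)
← 132634/49


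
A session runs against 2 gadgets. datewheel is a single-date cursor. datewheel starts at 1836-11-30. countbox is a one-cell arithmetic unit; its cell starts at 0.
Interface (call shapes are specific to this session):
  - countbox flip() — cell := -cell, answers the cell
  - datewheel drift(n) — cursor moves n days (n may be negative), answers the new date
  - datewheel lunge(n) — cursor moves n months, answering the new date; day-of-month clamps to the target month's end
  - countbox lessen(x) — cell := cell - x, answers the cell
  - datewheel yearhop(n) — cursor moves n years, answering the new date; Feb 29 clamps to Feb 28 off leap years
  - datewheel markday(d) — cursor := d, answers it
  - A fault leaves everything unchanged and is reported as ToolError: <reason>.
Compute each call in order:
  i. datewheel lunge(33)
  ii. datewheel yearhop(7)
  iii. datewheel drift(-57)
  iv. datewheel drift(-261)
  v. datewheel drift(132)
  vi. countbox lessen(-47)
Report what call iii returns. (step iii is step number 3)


! 1. datewheel lunge(n: 33) : 1839-08-30
! 2. datewheel yearhop(n: 7) : 1846-08-30
! 3. datewheel drift(n: -57) : 1846-07-04
! 4. datewheel drift(n: -261) : 1845-10-16
! 5. datewheel drift(n: 132) : 1846-02-25
! 6. countbox lessen(x: -47) : 47

Answer: 1846-07-04


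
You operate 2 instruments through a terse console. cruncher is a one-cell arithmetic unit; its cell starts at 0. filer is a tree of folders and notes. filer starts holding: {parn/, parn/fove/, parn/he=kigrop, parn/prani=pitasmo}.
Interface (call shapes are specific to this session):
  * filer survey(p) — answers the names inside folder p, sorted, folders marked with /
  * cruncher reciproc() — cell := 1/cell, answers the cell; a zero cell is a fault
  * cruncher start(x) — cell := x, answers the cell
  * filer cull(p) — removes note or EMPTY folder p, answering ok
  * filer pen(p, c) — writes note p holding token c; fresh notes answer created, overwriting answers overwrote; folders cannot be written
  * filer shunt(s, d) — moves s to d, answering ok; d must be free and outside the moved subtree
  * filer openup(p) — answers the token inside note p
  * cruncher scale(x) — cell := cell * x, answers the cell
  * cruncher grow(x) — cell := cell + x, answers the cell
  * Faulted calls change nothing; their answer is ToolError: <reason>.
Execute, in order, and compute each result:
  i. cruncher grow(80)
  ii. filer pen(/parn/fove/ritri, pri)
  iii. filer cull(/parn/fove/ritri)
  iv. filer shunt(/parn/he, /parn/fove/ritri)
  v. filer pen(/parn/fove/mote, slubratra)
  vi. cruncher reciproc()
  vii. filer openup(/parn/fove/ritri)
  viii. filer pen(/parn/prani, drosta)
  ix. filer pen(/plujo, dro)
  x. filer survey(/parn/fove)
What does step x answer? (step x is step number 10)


Answer: [mote, ritri]

Derivation:
·→ cruncher grow(x=80)
·← 80
·→ filer pen(p=/parn/fove/ritri, c=pri)
·← created
·→ filer cull(p=/parn/fove/ritri)
·← ok
·→ filer shunt(s=/parn/he, d=/parn/fove/ritri)
·← ok
·→ filer pen(p=/parn/fove/mote, c=slubratra)
·← created
·→ cruncher reciproc()
·← 1/80
·→ filer openup(p=/parn/fove/ritri)
·← kigrop
·→ filer pen(p=/parn/prani, c=drosta)
·← overwrote
·→ filer pen(p=/plujo, c=dro)
·← created
·→ filer survey(p=/parn/fove)
·← [mote, ritri]


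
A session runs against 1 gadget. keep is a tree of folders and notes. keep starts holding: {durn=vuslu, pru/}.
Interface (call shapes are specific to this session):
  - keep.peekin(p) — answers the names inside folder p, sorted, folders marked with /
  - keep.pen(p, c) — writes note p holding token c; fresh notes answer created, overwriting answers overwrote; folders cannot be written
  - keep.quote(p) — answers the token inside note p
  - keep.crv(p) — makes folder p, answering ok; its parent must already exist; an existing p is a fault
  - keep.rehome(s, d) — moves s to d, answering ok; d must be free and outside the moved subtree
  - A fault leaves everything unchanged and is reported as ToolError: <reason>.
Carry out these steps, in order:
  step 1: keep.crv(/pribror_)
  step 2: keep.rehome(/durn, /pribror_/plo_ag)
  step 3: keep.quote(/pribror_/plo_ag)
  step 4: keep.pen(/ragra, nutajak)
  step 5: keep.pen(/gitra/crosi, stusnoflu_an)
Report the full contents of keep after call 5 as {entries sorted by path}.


Answer: {pribror_/, pribror_/plo_ag=vuslu, pru/, ragra=nutajak}

Derivation:
Do: crv[/pribror_]
See: ok
Do: rehome[/durn; /pribror_/plo_ag]
See: ok
Do: quote[/pribror_/plo_ag]
See: vuslu
Do: pen[/ragra; nutajak]
See: created
Do: pen[/gitra/crosi; stusnoflu_an]
See: ToolError: no parent


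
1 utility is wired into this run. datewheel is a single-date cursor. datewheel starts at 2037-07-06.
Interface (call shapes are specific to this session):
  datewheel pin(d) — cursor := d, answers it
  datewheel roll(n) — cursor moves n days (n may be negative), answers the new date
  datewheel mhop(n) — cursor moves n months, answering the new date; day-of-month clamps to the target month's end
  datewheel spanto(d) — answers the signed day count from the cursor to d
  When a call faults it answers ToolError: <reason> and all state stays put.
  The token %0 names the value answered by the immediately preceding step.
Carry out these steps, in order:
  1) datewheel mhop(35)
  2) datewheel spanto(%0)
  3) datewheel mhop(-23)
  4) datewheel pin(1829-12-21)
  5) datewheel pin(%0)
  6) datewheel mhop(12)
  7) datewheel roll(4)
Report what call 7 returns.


>> datewheel mhop(n: 35)
<< 2040-06-06
>> datewheel spanto(d: %0)
<< 0
>> datewheel mhop(n: -23)
<< 2038-07-06
>> datewheel pin(d: 1829-12-21)
<< 1829-12-21
>> datewheel pin(d: %0)
<< 1829-12-21
>> datewheel mhop(n: 12)
<< 1830-12-21
>> datewheel roll(n: 4)
<< 1830-12-25

Answer: 1830-12-25


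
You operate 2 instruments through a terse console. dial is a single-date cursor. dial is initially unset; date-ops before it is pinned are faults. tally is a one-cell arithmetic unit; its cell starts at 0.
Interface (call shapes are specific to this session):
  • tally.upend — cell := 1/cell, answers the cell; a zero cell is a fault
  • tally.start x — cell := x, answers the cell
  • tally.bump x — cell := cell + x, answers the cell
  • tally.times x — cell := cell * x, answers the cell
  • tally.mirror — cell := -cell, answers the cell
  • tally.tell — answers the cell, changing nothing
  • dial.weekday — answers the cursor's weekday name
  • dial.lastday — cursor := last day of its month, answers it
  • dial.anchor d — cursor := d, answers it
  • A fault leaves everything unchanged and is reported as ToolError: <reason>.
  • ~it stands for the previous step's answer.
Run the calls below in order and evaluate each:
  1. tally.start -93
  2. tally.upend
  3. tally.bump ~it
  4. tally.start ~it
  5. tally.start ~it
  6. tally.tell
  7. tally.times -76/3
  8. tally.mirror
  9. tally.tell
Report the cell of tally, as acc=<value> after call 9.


>>> start x→-93
  -93
>>> upend
  -1/93
>>> bump x→~it
  -2/93
>>> start x→~it
  -2/93
>>> start x→~it
  -2/93
>>> tell
  -2/93
>>> times x→-76/3
  152/279
>>> mirror
  -152/279
>>> tell
  -152/279

Answer: acc=-152/279


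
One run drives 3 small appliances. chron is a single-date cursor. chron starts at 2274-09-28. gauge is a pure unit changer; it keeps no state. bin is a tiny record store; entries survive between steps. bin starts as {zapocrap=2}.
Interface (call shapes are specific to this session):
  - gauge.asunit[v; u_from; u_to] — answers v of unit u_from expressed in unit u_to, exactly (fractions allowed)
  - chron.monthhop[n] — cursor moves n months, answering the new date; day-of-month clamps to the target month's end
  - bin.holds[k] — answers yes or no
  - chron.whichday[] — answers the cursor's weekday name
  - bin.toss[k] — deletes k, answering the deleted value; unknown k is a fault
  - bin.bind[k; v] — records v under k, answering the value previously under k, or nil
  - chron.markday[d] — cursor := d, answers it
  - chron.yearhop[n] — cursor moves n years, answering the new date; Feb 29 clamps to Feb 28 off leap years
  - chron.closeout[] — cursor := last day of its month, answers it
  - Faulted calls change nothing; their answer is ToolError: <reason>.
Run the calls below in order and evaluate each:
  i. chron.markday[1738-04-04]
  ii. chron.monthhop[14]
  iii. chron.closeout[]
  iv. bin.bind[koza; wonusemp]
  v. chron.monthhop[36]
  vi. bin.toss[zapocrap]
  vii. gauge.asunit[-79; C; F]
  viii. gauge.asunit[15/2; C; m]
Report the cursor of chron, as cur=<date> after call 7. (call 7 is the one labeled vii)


> markday d='1738-04-04'
:: 1738-04-04
> monthhop n='14'
:: 1739-06-04
> closeout
:: 1739-06-30
> bind k='koza' v='wonusemp'
:: nil
> monthhop n='36'
:: 1742-06-30
> toss k='zapocrap'
:: 2
> asunit v='-79' u_from='C' u_to='F'
:: -551/5
> asunit v='15/2' u_from='C' u_to='m'
:: ToolError: incompatible units

Answer: cur=1742-06-30


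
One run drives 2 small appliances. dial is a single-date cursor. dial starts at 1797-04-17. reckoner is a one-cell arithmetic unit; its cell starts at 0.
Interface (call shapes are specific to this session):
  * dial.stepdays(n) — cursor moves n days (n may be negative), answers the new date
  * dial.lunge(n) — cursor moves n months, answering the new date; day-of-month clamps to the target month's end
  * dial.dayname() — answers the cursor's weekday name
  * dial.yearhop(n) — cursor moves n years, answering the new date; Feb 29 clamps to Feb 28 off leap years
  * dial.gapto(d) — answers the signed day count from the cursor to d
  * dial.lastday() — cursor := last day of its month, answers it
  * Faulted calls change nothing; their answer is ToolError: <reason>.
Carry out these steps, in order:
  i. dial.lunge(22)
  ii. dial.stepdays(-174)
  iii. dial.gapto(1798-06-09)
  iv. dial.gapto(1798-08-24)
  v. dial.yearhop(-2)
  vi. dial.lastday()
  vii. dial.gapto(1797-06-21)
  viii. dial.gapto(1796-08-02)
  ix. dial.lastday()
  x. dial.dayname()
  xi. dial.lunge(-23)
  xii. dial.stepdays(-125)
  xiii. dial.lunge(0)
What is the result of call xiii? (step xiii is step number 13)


I call lunge(n: 22), → 1799-02-17.
I invoke stepdays(n: -174), which returns 1798-08-27.
Calling gapto(d: 1798-06-09), giving -79.
Next I call gapto(d: 1798-08-24), and observe -3.
Next I call yearhop(n: -2), and observe 1796-08-27.
I use lastday, and see 1796-08-31.
Using gapto(d: 1797-06-21): 294.
Now I run gapto(d: 1796-08-02), — result: -29.
Calling lastday: 1796-08-31.
Invoking dayname(), which returns Wednesday.
Invoking lunge(n: -23), and get 1794-09-30.
I try stepdays(n: -125), and see 1794-05-28.
Calling lunge(n: 0), which returns 1794-05-28.

Answer: 1794-05-28


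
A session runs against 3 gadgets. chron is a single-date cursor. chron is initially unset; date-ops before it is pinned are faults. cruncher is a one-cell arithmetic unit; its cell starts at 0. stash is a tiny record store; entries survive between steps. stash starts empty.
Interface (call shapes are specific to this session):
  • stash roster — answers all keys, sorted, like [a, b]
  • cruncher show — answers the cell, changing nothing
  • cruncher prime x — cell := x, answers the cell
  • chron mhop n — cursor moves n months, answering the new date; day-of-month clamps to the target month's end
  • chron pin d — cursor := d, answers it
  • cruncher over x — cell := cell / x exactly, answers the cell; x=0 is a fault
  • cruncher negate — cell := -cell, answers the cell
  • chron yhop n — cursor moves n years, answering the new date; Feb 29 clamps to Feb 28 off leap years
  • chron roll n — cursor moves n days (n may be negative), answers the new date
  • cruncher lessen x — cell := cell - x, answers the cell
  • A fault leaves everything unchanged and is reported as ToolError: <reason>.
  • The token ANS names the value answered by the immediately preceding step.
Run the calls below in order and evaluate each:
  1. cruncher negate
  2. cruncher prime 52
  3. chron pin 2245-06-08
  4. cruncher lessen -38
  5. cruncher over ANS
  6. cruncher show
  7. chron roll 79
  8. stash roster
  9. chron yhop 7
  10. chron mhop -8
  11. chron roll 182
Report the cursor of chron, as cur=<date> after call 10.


% cruncher negate
= 0
% cruncher prime x=52
= 52
% chron pin d=2245-06-08
= 2245-06-08
% cruncher lessen x=-38
= 90
% cruncher over x=ANS
= 1
% cruncher show
= 1
% chron roll n=79
= 2245-08-26
% stash roster
= []
% chron yhop n=7
= 2252-08-26
% chron mhop n=-8
= 2251-12-26
% chron roll n=182
= 2252-06-25

Answer: cur=2251-12-26


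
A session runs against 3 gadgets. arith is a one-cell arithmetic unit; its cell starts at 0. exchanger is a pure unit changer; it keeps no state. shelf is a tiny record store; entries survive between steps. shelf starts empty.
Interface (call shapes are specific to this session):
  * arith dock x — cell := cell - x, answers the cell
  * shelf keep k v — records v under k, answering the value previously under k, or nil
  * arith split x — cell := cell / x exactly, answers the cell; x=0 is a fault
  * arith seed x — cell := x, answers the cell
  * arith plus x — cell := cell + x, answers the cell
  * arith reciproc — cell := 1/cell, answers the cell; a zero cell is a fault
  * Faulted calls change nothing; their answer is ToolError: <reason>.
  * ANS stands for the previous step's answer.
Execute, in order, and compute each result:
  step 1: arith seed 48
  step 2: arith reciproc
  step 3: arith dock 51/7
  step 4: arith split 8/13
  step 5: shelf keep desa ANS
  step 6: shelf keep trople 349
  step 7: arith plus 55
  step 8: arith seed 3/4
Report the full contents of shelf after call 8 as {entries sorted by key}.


% arith seed x: 48
[out] 48
% arith reciproc
[out] 1/48
% arith dock x: 51/7
[out] -2441/336
% arith split x: 8/13
[out] -31733/2688
% shelf keep k: desa v: ANS
[out] nil
% shelf keep k: trople v: 349
[out] nil
% arith plus x: 55
[out] 116107/2688
% arith seed x: 3/4
[out] 3/4

Answer: {desa=-31733/2688, trople=349}


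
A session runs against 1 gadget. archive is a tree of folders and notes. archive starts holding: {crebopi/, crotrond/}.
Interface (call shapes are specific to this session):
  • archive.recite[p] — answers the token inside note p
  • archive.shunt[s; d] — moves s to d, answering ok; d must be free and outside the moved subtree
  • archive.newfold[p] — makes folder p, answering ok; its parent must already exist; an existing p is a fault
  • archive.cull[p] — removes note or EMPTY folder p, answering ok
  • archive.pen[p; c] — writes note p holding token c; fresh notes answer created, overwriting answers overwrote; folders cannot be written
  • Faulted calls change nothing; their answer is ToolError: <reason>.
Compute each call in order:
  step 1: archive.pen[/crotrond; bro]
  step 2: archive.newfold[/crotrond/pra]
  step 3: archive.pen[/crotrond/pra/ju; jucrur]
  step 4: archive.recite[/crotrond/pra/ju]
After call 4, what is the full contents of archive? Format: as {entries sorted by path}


Answer: {crebopi/, crotrond/, crotrond/pra/, crotrond/pra/ju=jucrur}

Derivation:
# 1. pen(/crotrond, bro) == ToolError: is a directory
# 2. newfold(/crotrond/pra) == ok
# 3. pen(/crotrond/pra/ju, jucrur) == created
# 4. recite(/crotrond/pra/ju) == jucrur


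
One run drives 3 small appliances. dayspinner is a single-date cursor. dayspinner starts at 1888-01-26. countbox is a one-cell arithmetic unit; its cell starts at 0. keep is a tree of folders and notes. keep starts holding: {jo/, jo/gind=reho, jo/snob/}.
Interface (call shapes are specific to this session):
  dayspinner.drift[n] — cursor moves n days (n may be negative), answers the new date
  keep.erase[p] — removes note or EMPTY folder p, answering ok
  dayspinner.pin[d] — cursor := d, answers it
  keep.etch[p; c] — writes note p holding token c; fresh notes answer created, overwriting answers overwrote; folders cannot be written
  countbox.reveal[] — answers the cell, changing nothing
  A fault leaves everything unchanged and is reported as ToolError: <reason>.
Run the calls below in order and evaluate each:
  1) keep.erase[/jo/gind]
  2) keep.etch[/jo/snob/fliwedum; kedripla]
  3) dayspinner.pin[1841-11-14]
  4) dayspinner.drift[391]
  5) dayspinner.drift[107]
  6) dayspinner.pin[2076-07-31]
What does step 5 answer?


Answer: 1843-03-27

Derivation:
I use keep.erase on p: /jo/gind, and see ok.
Now I run keep.etch on p: /jo/snob/fliwedum, c: kedripla, → created.
I run dayspinner.pin on d: 1841-11-14, yielding 1841-11-14.
I run dayspinner.drift on n: 391, yielding 1842-12-10.
Calling dayspinner.drift on n: 107, and observe 1843-03-27.
I try dayspinner.pin on d: 2076-07-31, yielding 2076-07-31.


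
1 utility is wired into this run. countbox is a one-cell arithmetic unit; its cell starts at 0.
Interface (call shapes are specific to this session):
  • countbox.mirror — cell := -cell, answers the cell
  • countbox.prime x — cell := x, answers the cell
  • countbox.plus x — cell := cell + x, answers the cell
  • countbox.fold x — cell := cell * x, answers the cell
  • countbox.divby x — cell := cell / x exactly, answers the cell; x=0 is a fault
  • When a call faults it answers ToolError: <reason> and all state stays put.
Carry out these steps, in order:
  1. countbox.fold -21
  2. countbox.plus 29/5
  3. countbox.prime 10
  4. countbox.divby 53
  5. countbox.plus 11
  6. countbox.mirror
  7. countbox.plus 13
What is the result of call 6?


Answer: -593/53

Derivation:
$ countbox.fold x='-21'
  0
$ countbox.plus x='29/5'
  29/5
$ countbox.prime x='10'
  10
$ countbox.divby x='53'
  10/53
$ countbox.plus x='11'
  593/53
$ countbox.mirror
  -593/53
$ countbox.plus x='13'
  96/53


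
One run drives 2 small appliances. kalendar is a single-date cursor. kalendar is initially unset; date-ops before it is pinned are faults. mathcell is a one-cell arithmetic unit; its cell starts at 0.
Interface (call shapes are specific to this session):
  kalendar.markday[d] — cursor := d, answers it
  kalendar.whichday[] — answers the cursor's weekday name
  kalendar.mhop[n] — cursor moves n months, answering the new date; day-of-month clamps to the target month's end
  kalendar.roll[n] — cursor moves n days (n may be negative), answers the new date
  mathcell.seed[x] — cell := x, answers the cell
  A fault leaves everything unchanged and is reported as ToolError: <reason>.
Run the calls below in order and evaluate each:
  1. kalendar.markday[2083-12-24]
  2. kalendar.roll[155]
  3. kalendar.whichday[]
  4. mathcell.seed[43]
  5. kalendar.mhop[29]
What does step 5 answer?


-> kalendar.markday(d→2083-12-24)
<- 2083-12-24
-> kalendar.roll(n→155)
<- 2084-05-27
-> kalendar.whichday()
<- Saturday
-> mathcell.seed(x→43)
<- 43
-> kalendar.mhop(n→29)
<- 2086-10-27

Answer: 2086-10-27


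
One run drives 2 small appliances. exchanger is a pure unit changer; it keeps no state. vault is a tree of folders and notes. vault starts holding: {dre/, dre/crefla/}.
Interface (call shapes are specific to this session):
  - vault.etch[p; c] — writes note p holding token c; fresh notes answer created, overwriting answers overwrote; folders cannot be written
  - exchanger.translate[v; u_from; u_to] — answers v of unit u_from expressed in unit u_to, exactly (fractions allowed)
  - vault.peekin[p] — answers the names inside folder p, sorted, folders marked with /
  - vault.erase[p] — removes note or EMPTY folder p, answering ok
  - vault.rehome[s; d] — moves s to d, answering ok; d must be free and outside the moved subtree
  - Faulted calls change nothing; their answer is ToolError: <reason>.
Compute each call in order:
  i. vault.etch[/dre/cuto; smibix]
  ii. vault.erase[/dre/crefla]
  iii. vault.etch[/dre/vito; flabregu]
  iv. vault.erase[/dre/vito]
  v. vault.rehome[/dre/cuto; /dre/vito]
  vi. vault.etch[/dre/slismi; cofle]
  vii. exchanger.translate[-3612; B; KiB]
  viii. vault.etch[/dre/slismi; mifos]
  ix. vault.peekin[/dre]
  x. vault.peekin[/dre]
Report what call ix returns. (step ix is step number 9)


Answer: [slismi, vito]

Derivation:
·→ etch(p: /dre/cuto, c: smibix)
·← created
·→ erase(p: /dre/crefla)
·← ok
·→ etch(p: /dre/vito, c: flabregu)
·← created
·→ erase(p: /dre/vito)
·← ok
·→ rehome(s: /dre/cuto, d: /dre/vito)
·← ok
·→ etch(p: /dre/slismi, c: cofle)
·← created
·→ translate(v: -3612, u_from: B, u_to: KiB)
·← -903/256
·→ etch(p: /dre/slismi, c: mifos)
·← overwrote
·→ peekin(p: /dre)
·← [slismi, vito]
·→ peekin(p: /dre)
·← [slismi, vito]
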